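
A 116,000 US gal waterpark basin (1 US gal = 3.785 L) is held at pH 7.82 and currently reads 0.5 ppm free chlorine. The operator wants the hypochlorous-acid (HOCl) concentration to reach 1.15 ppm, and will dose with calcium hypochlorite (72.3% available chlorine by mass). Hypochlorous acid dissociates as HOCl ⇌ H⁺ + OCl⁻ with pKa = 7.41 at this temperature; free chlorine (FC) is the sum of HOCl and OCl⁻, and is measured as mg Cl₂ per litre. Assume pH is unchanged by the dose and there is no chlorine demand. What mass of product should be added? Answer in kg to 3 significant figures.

2.19 kg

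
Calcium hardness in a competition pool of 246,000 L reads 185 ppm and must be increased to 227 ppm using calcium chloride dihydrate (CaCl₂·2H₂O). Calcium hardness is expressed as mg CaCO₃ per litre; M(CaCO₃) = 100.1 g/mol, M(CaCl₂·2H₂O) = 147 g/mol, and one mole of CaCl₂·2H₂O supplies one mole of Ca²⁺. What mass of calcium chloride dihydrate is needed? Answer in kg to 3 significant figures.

Hardness to add: (227 − 185) = 42 mg/L as CaCO₃ × 246,000 L = 10,330 g as CaCO₃.
Moles of Ca²⁺ (1 mol Ca²⁺ ≡ 1 mol CaCO₃): 10,330 / 100.1 g/mol = 103.2 mol.
Mass of CaCl₂·2H₂O: 103.2 × 147 = 15,170 g.

15.2 kg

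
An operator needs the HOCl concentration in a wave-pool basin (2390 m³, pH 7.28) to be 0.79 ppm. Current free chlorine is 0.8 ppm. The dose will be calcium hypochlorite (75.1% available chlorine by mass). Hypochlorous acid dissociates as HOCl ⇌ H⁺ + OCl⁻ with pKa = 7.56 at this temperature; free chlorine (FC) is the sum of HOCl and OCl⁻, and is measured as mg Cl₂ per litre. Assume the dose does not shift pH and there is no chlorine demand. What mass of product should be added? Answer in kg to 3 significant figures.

Volume: 2390 m³ = 2,390,000 L.
[OCl⁻]/[HOCl] = 10^(pH − pKa) = 10^(7.28 − 7.56) = 0.5248; fraction as HOCl = 1/(1 + 0.5248) = 0.6558.
Free chlorine required for 0.79 ppm HOCl: 0.79 / 0.6558 = 1.205 ppm.
FC to add: 1.205 − 0.8 = 0.4046 mg/L as Cl₂.
Cl₂ equivalent: 0.4046 mg/L × 2,390,000 L = 967 g.
Product at 75.1% available Cl: 967 / 0.751 = 1288 g.

1.29 kg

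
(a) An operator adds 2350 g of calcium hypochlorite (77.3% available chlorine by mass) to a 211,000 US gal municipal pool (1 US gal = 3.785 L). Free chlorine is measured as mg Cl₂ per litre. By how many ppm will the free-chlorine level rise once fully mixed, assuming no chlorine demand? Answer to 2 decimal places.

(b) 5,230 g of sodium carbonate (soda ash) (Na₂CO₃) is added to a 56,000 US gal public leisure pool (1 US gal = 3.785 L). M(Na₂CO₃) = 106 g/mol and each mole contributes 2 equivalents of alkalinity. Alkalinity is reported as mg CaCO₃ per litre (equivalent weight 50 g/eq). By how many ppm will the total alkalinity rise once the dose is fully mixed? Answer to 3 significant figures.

(a) Volume: 211,000 US gal × 3.785 L/gal = 798,635 L.
(a) Available chlorine delivered: 2350 g × 0.773 = 1817 g as Cl₂.
(a) Concentration rise: 1817 g / 798,635 L = 2.275 mg/L = 2.27 ppm.

(b) Volume: 56,000 US gal × 3.785 L/gal = 211,960 L.
(b) Moles of Na₂CO₃: 5,230 g ÷ 106 g/mol = 49.34 mol → 98.68 eq of alkalinity.
(b) As CaCO₃: 98.68 eq × 50 g/eq = 4934 g.
(b) Rise: 4934 g / 211,960 L × 1000 = 23.28 mg/L.

(a) 2.27 ppm; (b) 23.3 ppm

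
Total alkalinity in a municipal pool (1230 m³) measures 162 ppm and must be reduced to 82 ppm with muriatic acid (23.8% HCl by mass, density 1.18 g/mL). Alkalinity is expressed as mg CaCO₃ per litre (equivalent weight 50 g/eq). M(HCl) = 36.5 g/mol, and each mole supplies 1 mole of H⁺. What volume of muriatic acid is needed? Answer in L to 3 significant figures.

Volume: 1230 m³ = 1,230,000 L.
Alkalinity to neutralize: (162 − 82) = 80 mg/L as CaCO₃ × 1,230,000 L = 98,400 g as CaCO₃.
Equivalents of H⁺ required: 98,400 ÷ 50 g/eq = 1968 eq = 1968 mol HCl.
Mass of HCl: 1968 × 36.5 = 71,830 g.
Mass of 23.8% solution: 71,830 / 0.238 = 301,800 g.
Volume: 301,800 g ÷ 1.18 g/mL = 255,800 mL.

256 L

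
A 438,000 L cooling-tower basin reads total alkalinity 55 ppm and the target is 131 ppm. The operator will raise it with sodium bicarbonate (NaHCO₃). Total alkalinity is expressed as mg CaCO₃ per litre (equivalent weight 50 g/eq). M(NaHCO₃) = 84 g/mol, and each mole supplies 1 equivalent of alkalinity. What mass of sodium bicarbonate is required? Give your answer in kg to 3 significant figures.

Alkalinity to add: (131 − 55) = 76 mg/L as CaCO₃ × 438,000 L = 33,290 g as CaCO₃.
Equivalents: 33,290 g ÷ 50 g/eq = 665.8 eq.
NaHCO₃ supplies 1 eq per mole → 665.8 mol.
Mass: 665.8 mol × 84 g/mol = 55,920 g.

55.9 kg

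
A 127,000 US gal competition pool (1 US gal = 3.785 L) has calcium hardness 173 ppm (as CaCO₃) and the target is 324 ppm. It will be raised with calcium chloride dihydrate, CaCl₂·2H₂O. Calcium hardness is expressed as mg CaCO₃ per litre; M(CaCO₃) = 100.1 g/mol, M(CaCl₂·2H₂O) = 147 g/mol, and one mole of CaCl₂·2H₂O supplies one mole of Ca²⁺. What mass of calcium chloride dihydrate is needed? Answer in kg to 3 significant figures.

Volume: 127,000 US gal × 3.785 L/gal = 480,695 L.
Hardness to add: (324 − 173) = 151 mg/L as CaCO₃ × 480,695 L = 72,580 g as CaCO₃.
Moles of Ca²⁺ (1 mol Ca²⁺ ≡ 1 mol CaCO₃): 72,580 / 100.1 g/mol = 725.1 mol.
Mass of CaCl₂·2H₂O: 725.1 × 147 = 106,600 g.

107 kg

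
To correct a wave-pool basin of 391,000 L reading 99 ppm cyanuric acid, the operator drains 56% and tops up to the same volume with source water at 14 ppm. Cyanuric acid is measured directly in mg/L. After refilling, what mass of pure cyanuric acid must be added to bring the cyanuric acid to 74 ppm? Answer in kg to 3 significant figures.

After draining 56% and refilling: 99 × 0.44 + 14 × 0.56 = 51.4 ppm.
Deficit to target: 74 − 51.4 = 22.6 mg/L.
Mass: 22.6 mg/L × 391,000 L = 8837 g cyanuric acid.

8.84 kg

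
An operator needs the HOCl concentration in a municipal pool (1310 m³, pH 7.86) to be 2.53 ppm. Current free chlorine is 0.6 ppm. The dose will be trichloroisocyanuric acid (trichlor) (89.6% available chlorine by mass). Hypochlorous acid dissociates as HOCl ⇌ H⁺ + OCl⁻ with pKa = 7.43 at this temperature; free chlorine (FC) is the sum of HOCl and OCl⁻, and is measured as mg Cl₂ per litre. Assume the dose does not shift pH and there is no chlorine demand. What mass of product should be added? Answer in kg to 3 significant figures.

12.8 kg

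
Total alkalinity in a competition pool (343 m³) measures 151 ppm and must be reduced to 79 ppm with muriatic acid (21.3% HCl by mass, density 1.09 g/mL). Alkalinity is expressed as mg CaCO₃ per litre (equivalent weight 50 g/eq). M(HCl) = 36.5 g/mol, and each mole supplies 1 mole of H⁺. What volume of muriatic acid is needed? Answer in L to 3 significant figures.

77.7 L

Volume: 343 m³ = 343,000 L.
Alkalinity to neutralize: (151 − 79) = 72 mg/L as CaCO₃ × 343,000 L = 24,700 g as CaCO₃.
Equivalents of H⁺ required: 24,700 ÷ 50 g/eq = 493.9 eq = 493.9 mol HCl.
Mass of HCl: 493.9 × 36.5 = 18,030 g.
Mass of 21.3% solution: 18,030 / 0.213 = 84,640 g.
Volume: 84,640 g ÷ 1.09 g/mL = 77,650 mL.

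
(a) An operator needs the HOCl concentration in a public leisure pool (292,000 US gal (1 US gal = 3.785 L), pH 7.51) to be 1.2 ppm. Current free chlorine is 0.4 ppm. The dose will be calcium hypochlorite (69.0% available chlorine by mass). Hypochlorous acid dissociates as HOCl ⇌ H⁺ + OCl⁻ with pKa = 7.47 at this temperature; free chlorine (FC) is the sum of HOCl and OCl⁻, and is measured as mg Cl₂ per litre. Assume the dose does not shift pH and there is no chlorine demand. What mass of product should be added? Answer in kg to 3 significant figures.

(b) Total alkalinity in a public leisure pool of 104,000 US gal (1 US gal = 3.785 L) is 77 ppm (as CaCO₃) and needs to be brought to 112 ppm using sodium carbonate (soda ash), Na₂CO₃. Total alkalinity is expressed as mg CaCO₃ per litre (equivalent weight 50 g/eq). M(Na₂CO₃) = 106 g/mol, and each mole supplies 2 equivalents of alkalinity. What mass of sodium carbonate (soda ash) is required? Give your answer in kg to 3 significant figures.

(a) 3.39 kg; (b) 14.6 kg

(a) Volume: 292,000 US gal × 3.785 L/gal = 1,105,220 L.
(a) [OCl⁻]/[HOCl] = 10^(pH − pKa) = 10^(7.51 − 7.47) = 1.096; fraction as HOCl = 1/(1 + 1.096) = 0.477.
(a) Free chlorine required for 1.2 ppm HOCl: 1.2 / 0.477 = 2.516 ppm.
(a) FC to add: 2.516 − 0.4 = 2.116 mg/L as Cl₂.
(a) Cl₂ equivalent: 2.116 mg/L × 1,105,220 L = 2338 g.
(a) Product at 69.0% available Cl: 2338 / 0.69 = 3389 g.

(b) Volume: 104,000 US gal × 3.785 L/gal = 393,640 L.
(b) Alkalinity to add: (112 − 77) = 35 mg/L as CaCO₃ × 393,640 L = 13,780 g as CaCO₃.
(b) Equivalents: 13,780 g ÷ 50 g/eq = 275.5 eq.
(b) Each mole of Na₂CO₃ supplies 2 eq, so 275.5 / 2 = 137.8 mol.
(b) Mass: 137.8 mol × 106 g/mol = 14,600 g.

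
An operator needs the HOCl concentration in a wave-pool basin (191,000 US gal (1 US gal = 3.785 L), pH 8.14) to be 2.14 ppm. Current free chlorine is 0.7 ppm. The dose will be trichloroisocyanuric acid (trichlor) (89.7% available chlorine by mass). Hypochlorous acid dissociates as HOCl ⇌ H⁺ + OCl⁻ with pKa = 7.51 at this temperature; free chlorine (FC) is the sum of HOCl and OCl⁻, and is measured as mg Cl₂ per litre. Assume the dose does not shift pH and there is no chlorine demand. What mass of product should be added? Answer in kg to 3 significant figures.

Volume: 191,000 US gal × 3.785 L/gal = 722,935 L.
[OCl⁻]/[HOCl] = 10^(pH − pKa) = 10^(8.14 − 7.51) = 4.266; fraction as HOCl = 1/(1 + 4.266) = 0.1899.
Free chlorine required for 2.14 ppm HOCl: 2.14 / 0.1899 = 11.27 ppm.
FC to add: 11.27 − 0.7 = 10.57 mg/L as Cl₂.
Cl₂ equivalent: 10.57 mg/L × 722,935 L = 7641 g.
Product at 89.7% available Cl: 7641 / 0.897 = 8518 g.

8.52 kg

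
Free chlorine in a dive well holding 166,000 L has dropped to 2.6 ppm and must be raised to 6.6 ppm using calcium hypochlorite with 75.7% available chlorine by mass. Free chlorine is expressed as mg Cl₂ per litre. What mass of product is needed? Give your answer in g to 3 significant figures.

877 g

Chlorine deficit: 6.6 − 2.6 = 4 ppm = 4 mg/L as Cl₂.
Cl₂ equivalent needed: 4 mg/L × 166,000 L = 664,000 mg = 664 g.
Product at 75.7% available chlorine: 664 / 0.757 = 877.1 g.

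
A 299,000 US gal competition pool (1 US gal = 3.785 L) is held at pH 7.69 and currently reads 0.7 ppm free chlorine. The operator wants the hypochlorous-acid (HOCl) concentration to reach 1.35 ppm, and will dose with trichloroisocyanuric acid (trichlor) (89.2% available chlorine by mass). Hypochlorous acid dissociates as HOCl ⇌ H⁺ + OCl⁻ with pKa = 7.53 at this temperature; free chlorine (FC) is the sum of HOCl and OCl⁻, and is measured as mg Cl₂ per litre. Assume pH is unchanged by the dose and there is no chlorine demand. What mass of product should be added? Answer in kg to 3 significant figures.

3.30 kg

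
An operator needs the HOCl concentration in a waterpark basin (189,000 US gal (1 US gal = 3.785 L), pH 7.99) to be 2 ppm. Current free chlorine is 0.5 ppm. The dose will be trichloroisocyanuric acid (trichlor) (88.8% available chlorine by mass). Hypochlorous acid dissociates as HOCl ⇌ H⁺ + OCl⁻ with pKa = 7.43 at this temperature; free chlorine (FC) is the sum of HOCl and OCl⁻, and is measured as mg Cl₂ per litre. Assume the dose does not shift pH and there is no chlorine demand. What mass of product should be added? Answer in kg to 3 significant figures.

Volume: 189,000 US gal × 3.785 L/gal = 715,365 L.
[OCl⁻]/[HOCl] = 10^(pH − pKa) = 10^(7.99 − 7.43) = 3.631; fraction as HOCl = 1/(1 + 3.631) = 0.2159.
Free chlorine required for 2 ppm HOCl: 2 / 0.2159 = 9.262 ppm.
FC to add: 9.262 − 0.5 = 8.762 mg/L as Cl₂.
Cl₂ equivalent: 8.762 mg/L × 715,365 L = 6268 g.
Product at 88.8% available Cl: 6268 / 0.888 = 7058 g.

7.06 kg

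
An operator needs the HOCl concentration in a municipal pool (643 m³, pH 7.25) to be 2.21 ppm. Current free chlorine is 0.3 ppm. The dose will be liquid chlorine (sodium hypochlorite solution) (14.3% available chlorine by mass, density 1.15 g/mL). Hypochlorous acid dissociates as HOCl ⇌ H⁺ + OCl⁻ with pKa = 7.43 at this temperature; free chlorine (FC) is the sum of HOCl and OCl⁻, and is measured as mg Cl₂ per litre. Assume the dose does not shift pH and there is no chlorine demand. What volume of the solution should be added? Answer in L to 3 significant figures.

Volume: 643 m³ = 643,000 L.
[OCl⁻]/[HOCl] = 10^(pH − pKa) = 10^(7.25 − 7.43) = 0.6607; fraction as HOCl = 1/(1 + 0.6607) = 0.6022.
Free chlorine required for 2.21 ppm HOCl: 2.21 / 0.6022 = 3.67 ppm.
FC to add: 3.67 − 0.3 = 3.37 mg/L as Cl₂.
Cl₂ equivalent: 3.37 mg/L × 643,000 L = 2167 g.
Product at 14.3% available Cl: 2167 / 0.143 = 15,150 g.
Volume: 15,150 g ÷ 1.15 g/mL = 13,180 mL.

13.2 L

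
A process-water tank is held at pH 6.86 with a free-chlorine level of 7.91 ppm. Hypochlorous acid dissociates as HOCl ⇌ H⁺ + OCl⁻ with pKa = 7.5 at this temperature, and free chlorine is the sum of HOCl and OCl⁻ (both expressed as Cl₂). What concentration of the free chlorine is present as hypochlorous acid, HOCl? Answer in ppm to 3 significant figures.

6.44 ppm

[OCl⁻]/[HOCl] = 10^(pH − pKa) = 10^(6.86 − 7.5) = 10^-0.64 = 0.2291.
Fraction as HOCl = 1 / (1 + 0.2291) = 0.8136.
HOCl = 0.8136 × 7.91 ppm = 6.436 ppm.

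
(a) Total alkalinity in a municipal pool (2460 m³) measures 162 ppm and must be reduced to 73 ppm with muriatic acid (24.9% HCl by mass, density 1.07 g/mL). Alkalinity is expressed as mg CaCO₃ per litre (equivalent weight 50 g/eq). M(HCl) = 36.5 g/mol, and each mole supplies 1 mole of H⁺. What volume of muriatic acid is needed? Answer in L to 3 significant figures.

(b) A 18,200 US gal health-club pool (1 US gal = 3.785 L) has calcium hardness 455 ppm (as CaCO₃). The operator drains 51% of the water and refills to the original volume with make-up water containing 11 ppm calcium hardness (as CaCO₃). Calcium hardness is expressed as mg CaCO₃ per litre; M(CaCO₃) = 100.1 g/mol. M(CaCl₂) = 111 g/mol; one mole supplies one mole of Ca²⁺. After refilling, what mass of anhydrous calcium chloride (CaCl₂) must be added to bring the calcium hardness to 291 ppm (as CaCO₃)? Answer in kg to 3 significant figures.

(a) 600 L; (b) 4.77 kg

(a) Volume: 2460 m³ = 2,460,000 L.
(a) Alkalinity to neutralize: (162 − 73) = 89 mg/L as CaCO₃ × 2,460,000 L = 218,900 g as CaCO₃.
(a) Equivalents of H⁺ required: 218,900 ÷ 50 g/eq = 4379 eq = 4379 mol HCl.
(a) Mass of HCl: 4379 × 36.5 = 159,800 g.
(a) Mass of 24.9% solution: 159,800 / 0.249 = 641,900 g.
(a) Volume: 641,900 g ÷ 1.07 g/mL = 599,900 mL.

(b) Volume: 18,200 US gal × 3.785 L/gal = 68,887 L.
(b) After draining 51% and refilling: 455 × 0.49 + 11 × 0.51 = 228.56 ppm.
(b) Deficit to target: 291 − 228.56 = 62.44 mg/L.
(b) As CaCO₃: 62.44 mg/L × 68,887 L = 4301 g; ÷ 100.1 = 42.97 mol Ca²⁺.
(b) Mass: 42.97 × 111 = 4770 g.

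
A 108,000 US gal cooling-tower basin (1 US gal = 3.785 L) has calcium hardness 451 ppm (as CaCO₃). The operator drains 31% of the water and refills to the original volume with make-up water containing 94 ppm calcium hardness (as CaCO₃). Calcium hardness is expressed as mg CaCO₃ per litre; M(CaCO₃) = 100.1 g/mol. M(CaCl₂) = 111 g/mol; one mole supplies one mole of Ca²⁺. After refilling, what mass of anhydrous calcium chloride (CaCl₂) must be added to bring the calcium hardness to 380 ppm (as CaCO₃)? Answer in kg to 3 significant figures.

18.0 kg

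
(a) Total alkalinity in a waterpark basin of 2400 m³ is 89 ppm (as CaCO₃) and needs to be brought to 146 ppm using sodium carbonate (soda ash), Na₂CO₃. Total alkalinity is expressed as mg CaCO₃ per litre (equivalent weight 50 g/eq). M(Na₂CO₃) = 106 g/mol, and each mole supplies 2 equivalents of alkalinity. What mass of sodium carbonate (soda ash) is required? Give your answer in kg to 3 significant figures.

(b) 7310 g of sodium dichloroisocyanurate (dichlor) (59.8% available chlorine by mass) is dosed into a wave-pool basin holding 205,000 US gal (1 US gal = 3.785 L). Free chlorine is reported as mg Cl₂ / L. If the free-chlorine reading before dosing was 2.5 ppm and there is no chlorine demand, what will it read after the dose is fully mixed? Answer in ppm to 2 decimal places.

(a) 145 kg; (b) 8.13 ppm

(a) Volume: 2400 m³ = 2,400,000 L.
(a) Alkalinity to add: (146 − 89) = 57 mg/L as CaCO₃ × 2,400,000 L = 136,800 g as CaCO₃.
(a) Equivalents: 136,800 g ÷ 50 g/eq = 2736 eq.
(a) Each mole of Na₂CO₃ supplies 2 eq, so 2736 / 2 = 1368 mol.
(a) Mass: 1368 mol × 106 g/mol = 145,000 g.

(b) Volume: 205,000 US gal × 3.785 L/gal = 775,925 L.
(b) Available chlorine delivered: 7310 g × 0.598 = 4371 g as Cl₂.
(b) Concentration rise: 4371 g / 775,925 L = 5.634 mg/L = 5.63 ppm.
(b) Final FC: 2.5 + 5.63 = 8.13 ppm.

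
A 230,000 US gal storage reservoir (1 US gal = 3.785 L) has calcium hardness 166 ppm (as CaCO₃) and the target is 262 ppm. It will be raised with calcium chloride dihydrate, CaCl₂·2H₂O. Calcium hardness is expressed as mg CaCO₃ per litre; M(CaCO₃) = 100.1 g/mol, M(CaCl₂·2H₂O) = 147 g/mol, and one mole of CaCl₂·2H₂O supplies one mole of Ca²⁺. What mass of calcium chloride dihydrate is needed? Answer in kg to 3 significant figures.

123 kg

Volume: 230,000 US gal × 3.785 L/gal = 870,550 L.
Hardness to add: (262 − 166) = 96 mg/L as CaCO₃ × 870,550 L = 83,570 g as CaCO₃.
Moles of Ca²⁺ (1 mol Ca²⁺ ≡ 1 mol CaCO₃): 83,570 / 100.1 g/mol = 834.9 mol.
Mass of CaCl₂·2H₂O: 834.9 × 147 = 122,700 g.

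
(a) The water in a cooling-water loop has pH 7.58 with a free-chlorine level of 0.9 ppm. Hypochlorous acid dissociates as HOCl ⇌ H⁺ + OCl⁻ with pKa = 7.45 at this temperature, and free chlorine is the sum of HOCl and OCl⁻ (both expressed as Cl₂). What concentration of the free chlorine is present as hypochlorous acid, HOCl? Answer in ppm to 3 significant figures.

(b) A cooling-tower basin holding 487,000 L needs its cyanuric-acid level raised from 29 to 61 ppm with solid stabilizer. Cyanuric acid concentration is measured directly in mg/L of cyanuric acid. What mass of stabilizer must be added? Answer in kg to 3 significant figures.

(a) [OCl⁻]/[HOCl] = 10^(pH − pKa) = 10^(7.58 − 7.45) = 10^0.13 = 1.349.
(a) Fraction as HOCl = 1 / (1 + 1.349) = 0.4257.
(a) HOCl = 0.4257 × 0.9 ppm = 0.3831 ppm.

(b) CYA to add: (61 − 29) = 32 mg/L × 487,000 L = 15,580 g cyanuric acid.

(a) 0.383 ppm; (b) 15.6 kg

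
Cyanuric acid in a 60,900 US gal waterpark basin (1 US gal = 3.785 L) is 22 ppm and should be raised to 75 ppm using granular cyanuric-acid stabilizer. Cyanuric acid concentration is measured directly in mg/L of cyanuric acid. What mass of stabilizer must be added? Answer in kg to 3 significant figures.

Volume: 60,900 US gal × 3.785 L/gal = 230,506 L.
CYA to add: (75 − 22) = 53 mg/L × 230,506 L = 12,220 g cyanuric acid.

12.2 kg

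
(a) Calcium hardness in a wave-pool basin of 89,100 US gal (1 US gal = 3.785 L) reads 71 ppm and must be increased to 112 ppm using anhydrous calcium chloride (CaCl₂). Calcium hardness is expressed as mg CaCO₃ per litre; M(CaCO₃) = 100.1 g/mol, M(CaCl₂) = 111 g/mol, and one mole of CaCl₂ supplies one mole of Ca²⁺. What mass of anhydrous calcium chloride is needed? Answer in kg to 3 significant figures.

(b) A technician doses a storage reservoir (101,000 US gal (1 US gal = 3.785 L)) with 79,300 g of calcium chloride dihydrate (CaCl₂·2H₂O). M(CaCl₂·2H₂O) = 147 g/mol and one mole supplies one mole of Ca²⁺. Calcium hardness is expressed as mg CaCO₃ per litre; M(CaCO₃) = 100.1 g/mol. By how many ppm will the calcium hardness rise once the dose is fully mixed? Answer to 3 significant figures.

(a) Volume: 89,100 US gal × 3.785 L/gal = 337,244 L.
(a) Hardness to add: (112 − 71) = 41 mg/L as CaCO₃ × 337,244 L = 13,830 g as CaCO₃.
(a) Moles of Ca²⁺ (1 mol Ca²⁺ ≡ 1 mol CaCO₃): 13,830 / 100.1 g/mol = 138.1 mol.
(a) Mass of CaCl₂: 138.1 × 111 = 15,330 g.

(b) Volume: 101,000 US gal × 3.785 L/gal = 382,285 L.
(b) Moles of Ca²⁺: 79,300 g ÷ 147 g/mol = 539.5 mol.
(b) As CaCO₃: 539.5 mol × 100.1 g/mol = 54,000 g.
(b) Rise: 54,000 g / 382,285 L × 1000 = 141.3 mg/L.

(a) 15.3 kg; (b) 141 ppm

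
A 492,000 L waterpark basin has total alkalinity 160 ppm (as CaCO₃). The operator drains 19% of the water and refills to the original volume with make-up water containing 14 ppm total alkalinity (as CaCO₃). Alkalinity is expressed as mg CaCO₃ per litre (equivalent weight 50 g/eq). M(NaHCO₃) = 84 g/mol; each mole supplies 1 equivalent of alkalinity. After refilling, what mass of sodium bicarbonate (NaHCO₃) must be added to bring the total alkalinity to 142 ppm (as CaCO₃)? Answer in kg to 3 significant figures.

8.05 kg

After draining 19% and refilling: 160 × 0.81 + 14 × 0.19 = 132.26 ppm.
Deficit to target: 142 − 132.26 = 9.74 mg/L.
As CaCO₃: 9.74 mg/L × 492,000 L = 4792 g; ÷ 50 g/eq ÷ 1 = 95.84 mol NaHCO₃.
Mass: 95.84 × 84 = 8051 g.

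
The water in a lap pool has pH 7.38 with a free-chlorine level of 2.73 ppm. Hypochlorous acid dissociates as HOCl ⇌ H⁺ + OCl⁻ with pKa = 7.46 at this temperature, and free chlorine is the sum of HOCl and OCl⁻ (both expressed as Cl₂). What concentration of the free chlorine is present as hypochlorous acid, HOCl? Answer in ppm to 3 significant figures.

[OCl⁻]/[HOCl] = 10^(pH − pKa) = 10^(7.38 − 7.46) = 10^-0.08 = 0.8318.
Fraction as HOCl = 1 / (1 + 0.8318) = 0.5459.
HOCl = 0.5459 × 2.73 ppm = 1.49 ppm.

1.49 ppm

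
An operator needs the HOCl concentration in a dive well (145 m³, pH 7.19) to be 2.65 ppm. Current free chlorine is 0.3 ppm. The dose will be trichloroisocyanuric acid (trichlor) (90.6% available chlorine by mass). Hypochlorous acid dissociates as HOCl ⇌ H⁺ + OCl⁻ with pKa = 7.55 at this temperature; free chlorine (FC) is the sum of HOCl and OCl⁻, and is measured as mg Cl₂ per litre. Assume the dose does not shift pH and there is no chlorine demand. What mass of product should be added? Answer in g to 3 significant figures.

Volume: 145 m³ = 145,000 L.
[OCl⁻]/[HOCl] = 10^(pH − pKa) = 10^(7.19 − 7.55) = 0.4365; fraction as HOCl = 1/(1 + 0.4365) = 0.6961.
Free chlorine required for 2.65 ppm HOCl: 2.65 / 0.6961 = 3.807 ppm.
FC to add: 3.807 − 0.3 = 3.507 mg/L as Cl₂.
Cl₂ equivalent: 3.507 mg/L × 145,000 L = 508.5 g.
Product at 90.6% available Cl: 508.5 / 0.906 = 561.2 g.

561 g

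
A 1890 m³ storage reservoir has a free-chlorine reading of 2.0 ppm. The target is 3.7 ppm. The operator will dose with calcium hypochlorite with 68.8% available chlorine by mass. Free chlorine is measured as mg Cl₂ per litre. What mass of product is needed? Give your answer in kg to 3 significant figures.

4.67 kg

Volume: 1890 m³ = 1,890,000 L.
Chlorine deficit: 3.7 − 2.0 = 1.7 ppm = 1.7 mg/L as Cl₂.
Cl₂ equivalent needed: 1.7 mg/L × 1,890,000 L = 3,213,000 mg = 3213 g.
Product at 68.8% available chlorine: 3213 / 0.688 = 4670 g.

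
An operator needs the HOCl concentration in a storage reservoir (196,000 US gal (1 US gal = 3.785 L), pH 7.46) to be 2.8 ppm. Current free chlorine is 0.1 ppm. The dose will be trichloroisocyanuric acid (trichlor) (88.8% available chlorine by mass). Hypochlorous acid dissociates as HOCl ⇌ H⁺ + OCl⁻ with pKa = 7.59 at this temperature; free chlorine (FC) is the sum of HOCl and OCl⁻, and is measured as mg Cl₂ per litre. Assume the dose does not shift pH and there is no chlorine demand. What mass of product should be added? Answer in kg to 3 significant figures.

3.99 kg

Volume: 196,000 US gal × 3.785 L/gal = 741,860 L.
[OCl⁻]/[HOCl] = 10^(pH − pKa) = 10^(7.46 − 7.59) = 0.7413; fraction as HOCl = 1/(1 + 0.7413) = 0.5743.
Free chlorine required for 2.8 ppm HOCl: 2.8 / 0.5743 = 4.876 ppm.
FC to add: 4.876 − 0.1 = 4.776 mg/L as Cl₂.
Cl₂ equivalent: 4.776 mg/L × 741,860 L = 3543 g.
Product at 88.8% available Cl: 3543 / 0.888 = 3990 g.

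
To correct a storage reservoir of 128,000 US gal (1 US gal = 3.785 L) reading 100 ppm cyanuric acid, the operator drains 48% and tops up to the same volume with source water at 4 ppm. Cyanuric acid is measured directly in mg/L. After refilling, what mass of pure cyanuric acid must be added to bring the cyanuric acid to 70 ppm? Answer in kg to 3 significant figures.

Volume: 128,000 US gal × 3.785 L/gal = 484,480 L.
After draining 48% and refilling: 100 × 0.52 + 4 × 0.48 = 53.92 ppm.
Deficit to target: 70 − 53.92 = 16.08 mg/L.
Mass: 16.08 mg/L × 484,480 L = 7790 g cyanuric acid.

7.79 kg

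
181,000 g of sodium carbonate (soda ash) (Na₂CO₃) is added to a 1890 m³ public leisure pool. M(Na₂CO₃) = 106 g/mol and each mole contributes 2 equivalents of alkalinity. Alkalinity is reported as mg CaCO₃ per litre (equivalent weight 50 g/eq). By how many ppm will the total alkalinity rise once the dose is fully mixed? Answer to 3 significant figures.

Volume: 1890 m³ = 1,890,000 L.
Moles of Na₂CO₃: 181,000 g ÷ 106 g/mol = 1708 mol → 3415 eq of alkalinity.
As CaCO₃: 3415 eq × 50 g/eq = 170,800 g.
Rise: 170,800 g / 1,890,000 L × 1000 = 90.35 mg/L.

90.3 ppm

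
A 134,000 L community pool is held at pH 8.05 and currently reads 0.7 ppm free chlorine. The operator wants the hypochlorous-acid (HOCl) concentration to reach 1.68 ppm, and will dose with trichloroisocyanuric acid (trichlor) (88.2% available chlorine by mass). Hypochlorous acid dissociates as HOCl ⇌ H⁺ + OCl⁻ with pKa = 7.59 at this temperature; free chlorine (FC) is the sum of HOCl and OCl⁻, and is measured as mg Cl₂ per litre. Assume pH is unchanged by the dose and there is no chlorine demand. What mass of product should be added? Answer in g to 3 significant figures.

885 g

[OCl⁻]/[HOCl] = 10^(pH − pKa) = 10^(8.05 − 7.59) = 2.884; fraction as HOCl = 1/(1 + 2.884) = 0.2575.
Free chlorine required for 1.68 ppm HOCl: 1.68 / 0.2575 = 6.525 ppm.
FC to add: 6.525 − 0.7 = 5.825 mg/L as Cl₂.
Cl₂ equivalent: 5.825 mg/L × 134,000 L = 780.6 g.
Product at 88.2% available Cl: 780.6 / 0.882 = 885 g.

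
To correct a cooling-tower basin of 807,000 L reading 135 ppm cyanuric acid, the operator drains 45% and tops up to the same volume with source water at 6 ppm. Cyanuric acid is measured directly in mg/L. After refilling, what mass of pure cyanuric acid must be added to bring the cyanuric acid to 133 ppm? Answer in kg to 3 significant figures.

After draining 45% and refilling: 135 × 0.55 + 6 × 0.45 = 76.95 ppm.
Deficit to target: 133 − 76.95 = 56.05 mg/L.
Mass: 56.05 mg/L × 807,000 L = 45,230 g cyanuric acid.

45.2 kg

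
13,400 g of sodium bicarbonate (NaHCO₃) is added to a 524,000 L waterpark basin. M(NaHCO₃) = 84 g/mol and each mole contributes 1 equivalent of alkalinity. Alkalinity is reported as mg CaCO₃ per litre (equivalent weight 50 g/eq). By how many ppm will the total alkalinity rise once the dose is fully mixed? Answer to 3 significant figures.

Moles of NaHCO₃: 13,400 g ÷ 84 g/mol = 159.5 mol → 159.5 eq of alkalinity.
As CaCO₃: 159.5 eq × 50 g/eq = 7976 g.
Rise: 7976 g / 524,000 L × 1000 = 15.22 mg/L.

15.2 ppm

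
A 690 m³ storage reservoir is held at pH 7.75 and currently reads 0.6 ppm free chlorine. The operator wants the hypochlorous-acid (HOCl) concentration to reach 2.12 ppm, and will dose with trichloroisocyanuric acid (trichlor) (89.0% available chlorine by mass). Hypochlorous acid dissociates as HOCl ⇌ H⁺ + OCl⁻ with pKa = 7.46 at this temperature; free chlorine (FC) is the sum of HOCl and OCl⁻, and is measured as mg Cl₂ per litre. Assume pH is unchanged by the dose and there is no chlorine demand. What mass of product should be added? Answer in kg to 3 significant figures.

Volume: 690 m³ = 690,000 L.
[OCl⁻]/[HOCl] = 10^(pH − pKa) = 10^(7.75 − 7.46) = 1.95; fraction as HOCl = 1/(1 + 1.95) = 0.339.
Free chlorine required for 2.12 ppm HOCl: 2.12 / 0.339 = 6.254 ppm.
FC to add: 6.254 − 0.6 = 5.654 mg/L as Cl₂.
Cl₂ equivalent: 5.654 mg/L × 690,000 L = 3901 g.
Product at 89.0% available Cl: 3901 / 0.89 = 4383 g.

4.38 kg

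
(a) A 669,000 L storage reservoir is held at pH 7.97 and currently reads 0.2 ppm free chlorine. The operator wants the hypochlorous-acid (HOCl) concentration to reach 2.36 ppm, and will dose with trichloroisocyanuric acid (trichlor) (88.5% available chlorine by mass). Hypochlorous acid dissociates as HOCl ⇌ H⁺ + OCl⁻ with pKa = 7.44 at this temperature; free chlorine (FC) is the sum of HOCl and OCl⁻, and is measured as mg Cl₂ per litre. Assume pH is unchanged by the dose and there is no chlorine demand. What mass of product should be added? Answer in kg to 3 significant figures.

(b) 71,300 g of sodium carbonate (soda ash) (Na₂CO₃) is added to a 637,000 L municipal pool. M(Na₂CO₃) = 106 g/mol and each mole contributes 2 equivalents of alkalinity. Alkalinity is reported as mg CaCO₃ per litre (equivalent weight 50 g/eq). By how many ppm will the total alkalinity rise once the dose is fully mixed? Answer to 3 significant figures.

(a) 7.68 kg; (b) 106 ppm

(a) [OCl⁻]/[HOCl] = 10^(pH − pKa) = 10^(7.97 − 7.44) = 3.388; fraction as HOCl = 1/(1 + 3.388) = 0.2279.
(a) Free chlorine required for 2.36 ppm HOCl: 2.36 / 0.2279 = 10.36 ppm.
(a) FC to add: 10.36 − 0.2 = 10.16 mg/L as Cl₂.
(a) Cl₂ equivalent: 10.16 mg/L × 669,000 L = 6795 g.
(a) Product at 88.5% available Cl: 6795 / 0.885 = 7678 g.

(b) Moles of Na₂CO₃: 71,300 g ÷ 106 g/mol = 672.6 mol → 1345 eq of alkalinity.
(b) As CaCO₃: 1345 eq × 50 g/eq = 67,260 g.
(b) Rise: 67,260 g / 637,000 L × 1000 = 105.6 mg/L.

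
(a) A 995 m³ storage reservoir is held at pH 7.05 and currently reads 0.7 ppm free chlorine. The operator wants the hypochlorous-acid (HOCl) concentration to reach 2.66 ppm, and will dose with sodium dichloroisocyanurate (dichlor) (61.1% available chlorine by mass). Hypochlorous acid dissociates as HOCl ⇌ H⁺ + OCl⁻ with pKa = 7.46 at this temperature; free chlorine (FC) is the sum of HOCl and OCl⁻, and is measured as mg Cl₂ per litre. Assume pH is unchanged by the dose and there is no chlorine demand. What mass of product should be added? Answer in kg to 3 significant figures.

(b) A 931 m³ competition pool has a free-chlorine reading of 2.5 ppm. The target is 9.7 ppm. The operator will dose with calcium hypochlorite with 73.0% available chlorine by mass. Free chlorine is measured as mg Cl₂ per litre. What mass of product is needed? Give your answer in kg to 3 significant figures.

(a) Volume: 995 m³ = 995,000 L.
(a) [OCl⁻]/[HOCl] = 10^(pH − pKa) = 10^(7.05 − 7.46) = 0.389; fraction as HOCl = 1/(1 + 0.389) = 0.7199.
(a) Free chlorine required for 2.66 ppm HOCl: 2.66 / 0.7199 = 3.695 ppm.
(a) FC to add: 3.695 − 0.7 = 2.995 mg/L as Cl₂.
(a) Cl₂ equivalent: 2.995 mg/L × 995,000 L = 2980 g.
(a) Product at 61.1% available Cl: 2980 / 0.611 = 4877 g.

(b) Volume: 931 m³ = 931,000 L.
(b) Chlorine deficit: 9.7 − 2.5 = 7.2 ppm = 7.2 mg/L as Cl₂.
(b) Cl₂ equivalent needed: 7.2 mg/L × 931,000 L = 6,703,000 mg = 6703 g.
(b) Product at 73.0% available chlorine: 6703 / 0.73 = 9182 g.

(a) 4.88 kg; (b) 9.18 kg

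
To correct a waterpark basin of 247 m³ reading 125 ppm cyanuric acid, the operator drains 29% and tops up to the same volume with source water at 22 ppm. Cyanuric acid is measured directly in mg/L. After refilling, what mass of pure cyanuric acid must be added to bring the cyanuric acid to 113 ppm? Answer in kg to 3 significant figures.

4.41 kg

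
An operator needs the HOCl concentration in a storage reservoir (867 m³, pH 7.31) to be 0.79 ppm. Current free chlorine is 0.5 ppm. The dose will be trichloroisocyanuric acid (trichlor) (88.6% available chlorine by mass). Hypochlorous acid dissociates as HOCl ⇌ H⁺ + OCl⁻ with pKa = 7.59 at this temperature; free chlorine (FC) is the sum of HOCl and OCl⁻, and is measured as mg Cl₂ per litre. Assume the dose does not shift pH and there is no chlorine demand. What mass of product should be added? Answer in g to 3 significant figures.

689 g

Volume: 867 m³ = 867,000 L.
[OCl⁻]/[HOCl] = 10^(pH − pKa) = 10^(7.31 − 7.59) = 0.5248; fraction as HOCl = 1/(1 + 0.5248) = 0.6558.
Free chlorine required for 0.79 ppm HOCl: 0.79 / 0.6558 = 1.205 ppm.
FC to add: 1.205 − 0.5 = 0.7046 mg/L as Cl₂.
Cl₂ equivalent: 0.7046 mg/L × 867,000 L = 610.9 g.
Product at 88.6% available Cl: 610.9 / 0.886 = 689.5 g.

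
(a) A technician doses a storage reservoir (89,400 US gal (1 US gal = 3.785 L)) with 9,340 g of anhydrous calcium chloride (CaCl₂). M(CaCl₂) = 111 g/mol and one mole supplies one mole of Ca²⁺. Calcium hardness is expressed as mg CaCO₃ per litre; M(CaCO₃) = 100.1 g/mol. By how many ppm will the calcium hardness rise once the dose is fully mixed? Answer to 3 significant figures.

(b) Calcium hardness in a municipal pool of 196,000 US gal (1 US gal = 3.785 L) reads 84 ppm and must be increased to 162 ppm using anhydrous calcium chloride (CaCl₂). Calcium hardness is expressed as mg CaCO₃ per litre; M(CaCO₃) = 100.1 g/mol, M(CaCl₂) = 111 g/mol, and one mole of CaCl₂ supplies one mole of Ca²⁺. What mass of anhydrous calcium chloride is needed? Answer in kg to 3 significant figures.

(a) 24.9 ppm; (b) 64.2 kg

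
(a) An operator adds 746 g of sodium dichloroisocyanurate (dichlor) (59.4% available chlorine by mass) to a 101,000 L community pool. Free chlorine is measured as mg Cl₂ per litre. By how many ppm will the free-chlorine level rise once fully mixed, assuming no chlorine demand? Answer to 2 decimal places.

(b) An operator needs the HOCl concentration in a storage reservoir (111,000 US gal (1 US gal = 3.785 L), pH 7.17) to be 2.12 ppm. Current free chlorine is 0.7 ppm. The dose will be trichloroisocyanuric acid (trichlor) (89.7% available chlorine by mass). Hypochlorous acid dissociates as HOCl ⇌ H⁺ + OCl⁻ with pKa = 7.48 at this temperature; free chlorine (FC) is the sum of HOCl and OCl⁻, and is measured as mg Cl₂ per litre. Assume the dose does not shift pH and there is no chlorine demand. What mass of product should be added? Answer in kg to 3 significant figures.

(a) Available chlorine delivered: 746 g × 0.594 = 443.1 g as Cl₂.
(a) Concentration rise: 443.1 g / 101,000 L = 4.387 mg/L = 4.39 ppm.

(b) Volume: 111,000 US gal × 3.785 L/gal = 420,135 L.
(b) [OCl⁻]/[HOCl] = 10^(pH − pKa) = 10^(7.17 − 7.48) = 0.4898; fraction as HOCl = 1/(1 + 0.4898) = 0.6712.
(b) Free chlorine required for 2.12 ppm HOCl: 2.12 / 0.6712 = 3.158 ppm.
(b) FC to add: 3.158 − 0.7 = 2.458 mg/L as Cl₂.
(b) Cl₂ equivalent: 2.458 mg/L × 420,135 L = 1033 g.
(b) Product at 89.7% available Cl: 1033 / 0.897 = 1151 g.

(a) 4.39 ppm; (b) 1.15 kg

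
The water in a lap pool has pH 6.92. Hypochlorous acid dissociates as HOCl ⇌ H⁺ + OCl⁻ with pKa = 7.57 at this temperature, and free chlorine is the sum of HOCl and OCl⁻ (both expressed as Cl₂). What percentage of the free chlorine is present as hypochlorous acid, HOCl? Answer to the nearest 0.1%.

81.7%

[OCl⁻]/[HOCl] = 10^(pH − pKa) = 10^(6.92 − 7.57) = 10^-0.65 = 0.2239.
Fraction as HOCl = 1 / (1 + 0.2239) = 0.8171.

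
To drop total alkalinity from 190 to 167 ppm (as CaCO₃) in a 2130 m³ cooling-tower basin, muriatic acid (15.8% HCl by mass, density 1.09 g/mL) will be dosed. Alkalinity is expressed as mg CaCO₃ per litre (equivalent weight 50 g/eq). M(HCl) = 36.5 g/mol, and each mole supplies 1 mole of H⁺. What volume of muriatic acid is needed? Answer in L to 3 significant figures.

208 L

Volume: 2130 m³ = 2,130,000 L.
Alkalinity to neutralize: (190 − 167) = 23 mg/L as CaCO₃ × 2,130,000 L = 48,990 g as CaCO₃.
Equivalents of H⁺ required: 48,990 ÷ 50 g/eq = 979.8 eq = 979.8 mol HCl.
Mass of HCl: 979.8 × 36.5 = 35,760 g.
Mass of 15.8% solution: 35,760 / 0.158 = 226,300 g.
Volume: 226,300 g ÷ 1.09 g/mL = 207,700 mL.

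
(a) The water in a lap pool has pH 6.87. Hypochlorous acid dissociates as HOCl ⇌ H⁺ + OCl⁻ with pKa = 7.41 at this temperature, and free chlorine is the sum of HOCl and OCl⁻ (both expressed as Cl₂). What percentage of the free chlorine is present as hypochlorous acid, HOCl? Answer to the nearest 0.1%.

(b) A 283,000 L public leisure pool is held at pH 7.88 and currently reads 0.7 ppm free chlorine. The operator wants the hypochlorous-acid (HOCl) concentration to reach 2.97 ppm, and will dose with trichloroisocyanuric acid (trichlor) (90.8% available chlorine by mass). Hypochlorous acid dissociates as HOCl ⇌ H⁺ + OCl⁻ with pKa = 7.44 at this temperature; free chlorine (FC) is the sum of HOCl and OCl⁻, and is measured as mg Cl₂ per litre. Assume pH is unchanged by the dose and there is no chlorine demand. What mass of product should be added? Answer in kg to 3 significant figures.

(a) 77.6%; (b) 3.26 kg

(a) [OCl⁻]/[HOCl] = 10^(pH − pKa) = 10^(6.87 − 7.41) = 10^-0.54 = 0.2884.
(a) Fraction as HOCl = 1 / (1 + 0.2884) = 0.7762.

(b) [OCl⁻]/[HOCl] = 10^(pH − pKa) = 10^(7.88 − 7.44) = 2.754; fraction as HOCl = 1/(1 + 2.754) = 0.2664.
(b) Free chlorine required for 2.97 ppm HOCl: 2.97 / 0.2664 = 11.15 ppm.
(b) FC to add: 11.15 − 0.7 = 10.45 mg/L as Cl₂.
(b) Cl₂ equivalent: 10.45 mg/L × 283,000 L = 2957 g.
(b) Product at 90.8% available Cl: 2957 / 0.908 = 3257 g.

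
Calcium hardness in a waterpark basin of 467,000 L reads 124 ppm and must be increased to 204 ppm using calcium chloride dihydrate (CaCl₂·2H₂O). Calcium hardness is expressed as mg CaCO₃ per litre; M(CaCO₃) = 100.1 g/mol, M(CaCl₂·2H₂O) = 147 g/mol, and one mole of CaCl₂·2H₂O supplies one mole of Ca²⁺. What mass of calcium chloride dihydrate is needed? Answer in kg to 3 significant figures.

54.9 kg

Hardness to add: (204 − 124) = 80 mg/L as CaCO₃ × 467,000 L = 37,360 g as CaCO₃.
Moles of Ca²⁺ (1 mol Ca²⁺ ≡ 1 mol CaCO₃): 37,360 / 100.1 g/mol = 373.2 mol.
Mass of CaCl₂·2H₂O: 373.2 × 147 = 54,860 g.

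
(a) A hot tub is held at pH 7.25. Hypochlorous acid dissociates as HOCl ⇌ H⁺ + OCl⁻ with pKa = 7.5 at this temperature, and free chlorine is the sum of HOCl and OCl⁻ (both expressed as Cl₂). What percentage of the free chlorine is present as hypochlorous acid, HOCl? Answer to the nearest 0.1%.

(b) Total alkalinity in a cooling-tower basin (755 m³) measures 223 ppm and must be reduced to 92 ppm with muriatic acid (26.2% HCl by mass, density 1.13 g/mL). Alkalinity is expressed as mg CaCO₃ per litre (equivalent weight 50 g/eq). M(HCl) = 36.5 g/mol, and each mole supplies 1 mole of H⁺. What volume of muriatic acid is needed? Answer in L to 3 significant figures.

(a) 64.0%; (b) 244 L

(a) [OCl⁻]/[HOCl] = 10^(pH − pKa) = 10^(7.25 − 7.5) = 10^-0.25 = 0.5623.
(a) Fraction as HOCl = 1 / (1 + 0.5623) = 0.6401.

(b) Volume: 755 m³ = 755,000 L.
(b) Alkalinity to neutralize: (223 − 92) = 131 mg/L as CaCO₃ × 755,000 L = 98,900 g as CaCO₃.
(b) Equivalents of H⁺ required: 98,900 ÷ 50 g/eq = 1978 eq = 1978 mol HCl.
(b) Mass of HCl: 1978 × 36.5 = 72,200 g.
(b) Mass of 26.2% solution: 72,200 / 0.262 = 275,600 g.
(b) Volume: 275,600 g ÷ 1.13 g/mL = 243,900 mL.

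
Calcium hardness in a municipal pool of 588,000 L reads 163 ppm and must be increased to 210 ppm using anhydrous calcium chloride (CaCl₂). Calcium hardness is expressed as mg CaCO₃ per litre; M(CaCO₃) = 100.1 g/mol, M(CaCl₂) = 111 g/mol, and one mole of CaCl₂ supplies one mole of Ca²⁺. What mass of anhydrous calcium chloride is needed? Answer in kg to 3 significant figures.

30.6 kg

Hardness to add: (210 − 163) = 47 mg/L as CaCO₃ × 588,000 L = 27,640 g as CaCO₃.
Moles of Ca²⁺ (1 mol Ca²⁺ ≡ 1 mol CaCO₃): 27,640 / 100.1 g/mol = 276.1 mol.
Mass of CaCl₂: 276.1 × 111 = 30,650 g.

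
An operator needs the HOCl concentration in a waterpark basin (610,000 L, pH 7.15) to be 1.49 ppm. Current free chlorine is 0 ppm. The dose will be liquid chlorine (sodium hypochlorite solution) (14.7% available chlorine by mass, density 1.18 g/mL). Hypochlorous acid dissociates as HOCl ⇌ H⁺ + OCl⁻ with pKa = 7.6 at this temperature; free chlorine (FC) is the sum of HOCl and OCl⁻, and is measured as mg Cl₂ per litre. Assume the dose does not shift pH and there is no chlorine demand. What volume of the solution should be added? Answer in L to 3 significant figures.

7.10 L

[OCl⁻]/[HOCl] = 10^(pH − pKa) = 10^(7.15 − 7.6) = 0.3548; fraction as HOCl = 1/(1 + 0.3548) = 0.7381.
Free chlorine required for 1.49 ppm HOCl: 1.49 / 0.7381 = 2.019 ppm.
FC to add: 2.019 − 0 = 2.019 mg/L as Cl₂.
Cl₂ equivalent: 2.019 mg/L × 610,000 L = 1231 g.
Product at 14.7% available Cl: 1231 / 0.147 = 8377 g.
Volume: 8377 g ÷ 1.18 g/mL = 7099 mL.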